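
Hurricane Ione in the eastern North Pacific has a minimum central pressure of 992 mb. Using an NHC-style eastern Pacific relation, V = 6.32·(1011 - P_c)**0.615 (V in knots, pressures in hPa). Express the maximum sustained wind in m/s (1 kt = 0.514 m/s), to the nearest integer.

ΔP = 1011 − 992 = 19 mb.
V ≈ 6.32 × 19^0.615 = 6.32 × 6.116 ≈ 38.650 kt.
38.650 × 0.514 ≈ 19.87 m/s → 20 m/s.

20 m/s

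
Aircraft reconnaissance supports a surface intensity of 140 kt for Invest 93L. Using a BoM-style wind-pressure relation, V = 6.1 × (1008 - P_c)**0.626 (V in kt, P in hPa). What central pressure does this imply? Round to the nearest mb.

ΔP = (V / 6.1)^(1/0.626) = (140/6.1)^1.597.
140/6.1 = 22.951; 22.951^1.597 ≈ 149.21 mb.
P_c = 1008 − 149.21 = 858.79 ≈ 859 mb.

859 mb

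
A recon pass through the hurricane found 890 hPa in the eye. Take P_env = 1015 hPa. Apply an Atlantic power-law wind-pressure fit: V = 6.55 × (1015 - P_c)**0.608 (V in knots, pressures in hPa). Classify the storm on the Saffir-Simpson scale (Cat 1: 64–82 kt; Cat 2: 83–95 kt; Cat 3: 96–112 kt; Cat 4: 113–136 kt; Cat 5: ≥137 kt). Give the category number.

ΔP = 1015 − 890 = 125 hPa.
V ≈ 6.55 × 125^0.608 = 6.55 × 18.83 ≈ 123 kt.
123 kt falls in the Category 4 band.

4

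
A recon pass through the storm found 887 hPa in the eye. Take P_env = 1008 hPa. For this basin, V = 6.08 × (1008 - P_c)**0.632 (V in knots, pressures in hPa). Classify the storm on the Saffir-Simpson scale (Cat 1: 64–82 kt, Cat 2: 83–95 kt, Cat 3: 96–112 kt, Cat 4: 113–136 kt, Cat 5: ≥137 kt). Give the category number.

ΔP = 1008 − 887 = 121 hPa.
V ≈ 6.08 × 121^0.632 = 6.08 × 20.72 ≈ 126 kt.
126 kt falls in the Category 4 band.

4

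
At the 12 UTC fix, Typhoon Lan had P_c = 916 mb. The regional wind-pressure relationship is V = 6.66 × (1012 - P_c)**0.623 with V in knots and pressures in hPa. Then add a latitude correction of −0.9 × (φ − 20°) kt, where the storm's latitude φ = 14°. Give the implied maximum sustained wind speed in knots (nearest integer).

ΔP = 1012 − 916 = 96 mb.
96^0.623 ≈ 17.177.
V ≈ 6.66 × 17.177 ≈ 114.4 kt.
Latitude correction: −0.9 × (14 − 20) = 5.4 kt.
Corrected V ≈ 119.8 kt → 120 kt.

120 kt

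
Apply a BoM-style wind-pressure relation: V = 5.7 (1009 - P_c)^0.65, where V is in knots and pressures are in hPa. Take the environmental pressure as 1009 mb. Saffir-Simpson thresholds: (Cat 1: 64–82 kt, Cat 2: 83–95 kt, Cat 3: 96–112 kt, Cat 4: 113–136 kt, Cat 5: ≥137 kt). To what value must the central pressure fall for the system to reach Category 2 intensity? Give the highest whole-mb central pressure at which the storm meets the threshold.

947 mb

Category 2 begins at V = 83 kt.
Required ΔP = (83/5.7)^(1/0.65) = 14.561^1.538 ≈ 61.59 mb.
P_c ≤ 1009 − 61.59 = 947.41, so the highest integer P_c is 947 mb.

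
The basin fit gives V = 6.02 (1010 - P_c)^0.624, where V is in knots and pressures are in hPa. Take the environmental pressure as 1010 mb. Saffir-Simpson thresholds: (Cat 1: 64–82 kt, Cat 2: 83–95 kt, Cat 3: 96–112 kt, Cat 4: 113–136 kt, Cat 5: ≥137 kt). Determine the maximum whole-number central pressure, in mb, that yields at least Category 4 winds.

900 mb

Category 4 begins at V = 113 kt.
Required ΔP = (113/6.02)^(1/0.624) = 18.771^1.603 ≈ 109.86 mb.
P_c ≤ 1010 − 109.86 = 900.14, so the highest integer P_c is 900 mb.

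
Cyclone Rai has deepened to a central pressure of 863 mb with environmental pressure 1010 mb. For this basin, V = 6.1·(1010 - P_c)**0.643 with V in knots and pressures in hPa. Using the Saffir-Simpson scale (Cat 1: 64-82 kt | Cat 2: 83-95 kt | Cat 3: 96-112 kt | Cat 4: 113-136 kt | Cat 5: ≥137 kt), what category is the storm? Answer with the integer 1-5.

ΔP = 1010 − 863 = 147 mb.
V ≈ 6.1 × 147^0.643 = 6.1 × 24.75 ≈ 151 kt.
151 kt falls in the Category 5 band.

5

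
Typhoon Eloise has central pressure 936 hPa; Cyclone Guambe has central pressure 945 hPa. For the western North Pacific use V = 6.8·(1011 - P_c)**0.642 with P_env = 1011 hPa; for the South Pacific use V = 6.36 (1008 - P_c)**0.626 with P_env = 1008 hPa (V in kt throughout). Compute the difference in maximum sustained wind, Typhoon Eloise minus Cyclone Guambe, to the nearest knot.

Typhoon Eloise: ΔP = 75; V ≈ 6.8 × 75^0.642 ≈ 108.72 kt.
Cyclone Guambe: ΔP = 63; V ≈ 6.36 × 63^0.626 ≈ 85.08 kt.
Difference ≈ 108.72 − 85.08 = 23.64 → 24 kt.

24 kt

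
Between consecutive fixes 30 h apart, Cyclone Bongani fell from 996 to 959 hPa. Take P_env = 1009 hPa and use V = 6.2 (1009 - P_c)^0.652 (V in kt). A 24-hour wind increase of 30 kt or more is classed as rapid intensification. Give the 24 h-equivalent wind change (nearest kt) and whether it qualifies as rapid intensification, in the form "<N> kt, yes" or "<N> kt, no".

37 kt, yes

V₁: ΔP = 13, V ≈ 6.2 × 13^0.652 ≈ 33.01 kt.
V₂: ΔP = 50, V ≈ 6.2 × 50^0.652 ≈ 79.45 kt.
ΔV over 30 h = 46.44 kt → 24 h equivalent = 46.44 × 24/30 ≈ 37.15 kt.
37 kt ≥ 30 kt ⇒ rapid intensification.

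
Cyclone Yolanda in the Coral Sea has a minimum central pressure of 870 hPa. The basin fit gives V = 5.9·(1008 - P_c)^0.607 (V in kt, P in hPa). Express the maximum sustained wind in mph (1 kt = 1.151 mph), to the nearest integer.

ΔP = 1008 − 870 = 138 hPa.
V ≈ 5.9 × 138^0.607 = 5.9 × 19.902 ≈ 117.424 kt.
117.424 × 1.151 ≈ 135.16 mph → 135 mph.

135 mph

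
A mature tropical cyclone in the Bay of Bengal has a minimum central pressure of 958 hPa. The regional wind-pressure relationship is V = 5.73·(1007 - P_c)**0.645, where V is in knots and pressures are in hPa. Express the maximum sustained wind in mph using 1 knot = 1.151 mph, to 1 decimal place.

ΔP = 1007 − 958 = 49 hPa.
V ≈ 5.73 × 49^0.645 = 5.73 × 12.308 ≈ 70.523 kt.
70.523 × 1.151 ≈ 81.17 mph → 81.2 mph.

81.2 mph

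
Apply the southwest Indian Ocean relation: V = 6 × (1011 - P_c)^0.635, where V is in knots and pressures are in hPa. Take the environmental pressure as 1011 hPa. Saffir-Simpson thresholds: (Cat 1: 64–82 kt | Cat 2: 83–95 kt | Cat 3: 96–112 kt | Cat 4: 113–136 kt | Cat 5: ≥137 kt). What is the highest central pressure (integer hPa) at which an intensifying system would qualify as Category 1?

Category 1 begins at V = 64 kt.
Required ΔP = (64/6)^(1/0.635) = 10.667^1.575 ≈ 41.59 hPa.
P_c ≤ 1011 − 41.59 = 969.41, so the highest integer P_c is 969 hPa.

969 hPa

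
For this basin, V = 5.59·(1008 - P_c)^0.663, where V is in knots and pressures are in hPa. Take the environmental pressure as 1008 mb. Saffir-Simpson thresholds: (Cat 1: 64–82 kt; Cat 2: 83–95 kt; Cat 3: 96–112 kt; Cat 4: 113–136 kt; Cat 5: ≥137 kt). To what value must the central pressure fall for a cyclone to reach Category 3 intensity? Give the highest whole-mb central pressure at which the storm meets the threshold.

Category 3 begins at V = 96 kt.
Required ΔP = (96/5.59)^(1/0.663) = 17.174^1.508 ≈ 72.87 mb.
P_c ≤ 1008 − 72.87 = 935.13, so the highest integer P_c is 935 mb.

935 mb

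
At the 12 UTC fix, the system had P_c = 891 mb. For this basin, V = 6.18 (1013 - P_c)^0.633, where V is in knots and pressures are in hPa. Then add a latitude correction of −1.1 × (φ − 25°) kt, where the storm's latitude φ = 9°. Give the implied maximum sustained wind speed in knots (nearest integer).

147 kt

ΔP = 1013 − 891 = 122 mb.
122^0.633 ≈ 20.925.
V ≈ 6.18 × 20.925 ≈ 129.3 kt.
Latitude correction: −1.1 × (9 − 25) = 17.6 kt.
Corrected V ≈ 146.9 kt → 147 kt.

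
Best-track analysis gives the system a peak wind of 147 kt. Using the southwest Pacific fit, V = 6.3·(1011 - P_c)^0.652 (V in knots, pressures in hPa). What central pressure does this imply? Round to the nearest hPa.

ΔP = (V / 6.3)^(1/0.652) = (147/6.3)^1.534.
147/6.3 = 23.333; 23.333^1.534 ≈ 125.35 hPa.
P_c = 1011 − 125.35 = 885.65 ≈ 886 hPa.

886 hPa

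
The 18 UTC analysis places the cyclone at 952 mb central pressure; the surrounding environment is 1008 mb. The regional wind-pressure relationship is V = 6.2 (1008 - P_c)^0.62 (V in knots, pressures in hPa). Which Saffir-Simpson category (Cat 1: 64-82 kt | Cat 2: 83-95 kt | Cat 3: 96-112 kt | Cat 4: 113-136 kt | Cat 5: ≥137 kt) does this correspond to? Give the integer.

1

ΔP = 1008 − 952 = 56 mb.
V ≈ 6.2 × 56^0.62 = 6.2 × 12.13 ≈ 75 kt.
75 kt falls in the Category 1 band.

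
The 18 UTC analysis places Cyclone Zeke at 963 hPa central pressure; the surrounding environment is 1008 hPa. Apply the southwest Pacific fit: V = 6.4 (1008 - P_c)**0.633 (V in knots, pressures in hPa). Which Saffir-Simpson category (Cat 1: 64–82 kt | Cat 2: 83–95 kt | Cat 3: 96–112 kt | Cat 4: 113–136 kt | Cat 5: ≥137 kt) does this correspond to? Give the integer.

1

ΔP = 1008 − 963 = 45 hPa.
V ≈ 6.4 × 45^0.633 = 6.4 × 11.13 ≈ 71 kt.
71 kt falls in the Category 1 band.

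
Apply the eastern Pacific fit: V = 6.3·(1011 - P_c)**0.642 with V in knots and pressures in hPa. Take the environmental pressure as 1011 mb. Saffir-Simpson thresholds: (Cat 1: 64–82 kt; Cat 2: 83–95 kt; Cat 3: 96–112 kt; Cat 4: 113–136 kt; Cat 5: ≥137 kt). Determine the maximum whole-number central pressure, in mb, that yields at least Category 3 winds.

941 mb

Category 3 begins at V = 96 kt.
Required ΔP = (96/6.3)^(1/0.642) = 15.238^1.558 ≈ 69.59 mb.
P_c ≤ 1011 − 69.59 = 941.41, so the highest integer P_c is 941 mb.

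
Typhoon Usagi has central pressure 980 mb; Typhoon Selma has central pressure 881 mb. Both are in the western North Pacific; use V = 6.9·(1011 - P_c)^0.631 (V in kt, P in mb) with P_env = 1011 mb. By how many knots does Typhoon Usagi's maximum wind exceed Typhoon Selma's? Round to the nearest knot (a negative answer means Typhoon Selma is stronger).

-89 kt

Typhoon Usagi: ΔP = 31; V ≈ 6.9 × 31^0.631 ≈ 60.24 kt.
Typhoon Selma: ΔP = 130; V ≈ 6.9 × 130^0.631 ≈ 148.85 kt.
Difference ≈ 60.24 − 148.85 = -88.61 → -89 kt.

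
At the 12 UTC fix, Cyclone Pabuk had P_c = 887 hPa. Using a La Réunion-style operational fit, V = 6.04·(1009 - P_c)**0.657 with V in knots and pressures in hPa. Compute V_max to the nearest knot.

142 kt

ΔP = 1009 − 887 = 122 hPa.
122^0.657 ≈ 23.482.
V ≈ 6.04 × 23.482 ≈ 141.8 kt.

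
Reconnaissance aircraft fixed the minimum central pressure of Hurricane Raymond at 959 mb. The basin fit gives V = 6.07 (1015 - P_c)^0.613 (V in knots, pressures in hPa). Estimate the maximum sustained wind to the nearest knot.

ΔP = 1015 − 959 = 56 mb.
56^0.613 ≈ 11.793.
V ≈ 6.07 × 11.793 ≈ 71.6 kt.

72 kt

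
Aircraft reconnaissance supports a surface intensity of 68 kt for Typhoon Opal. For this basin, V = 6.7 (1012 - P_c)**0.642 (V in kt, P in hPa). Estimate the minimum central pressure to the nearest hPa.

975 hPa

ΔP = (V / 6.7)^(1/0.642) = (68/6.7)^1.558.
68/6.7 = 10.149; 10.149^1.558 ≈ 36.95 hPa.
P_c = 1012 − 36.95 = 975.05 ≈ 975 hPa.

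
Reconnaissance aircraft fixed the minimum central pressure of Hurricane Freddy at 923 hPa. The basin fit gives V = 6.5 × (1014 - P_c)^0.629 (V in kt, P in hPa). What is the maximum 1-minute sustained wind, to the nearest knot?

ΔP = 1014 − 923 = 91 hPa.
91^0.629 ≈ 17.070.
V ≈ 6.5 × 17.070 ≈ 111.0 kt.

111 kt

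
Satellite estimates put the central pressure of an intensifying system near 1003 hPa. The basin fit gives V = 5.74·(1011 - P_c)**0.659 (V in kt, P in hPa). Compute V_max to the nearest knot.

ΔP = 1011 − 1003 = 8 hPa.
8^0.659 ≈ 3.937.
V ≈ 5.74 × 3.937 ≈ 22.6 kt.

23 kt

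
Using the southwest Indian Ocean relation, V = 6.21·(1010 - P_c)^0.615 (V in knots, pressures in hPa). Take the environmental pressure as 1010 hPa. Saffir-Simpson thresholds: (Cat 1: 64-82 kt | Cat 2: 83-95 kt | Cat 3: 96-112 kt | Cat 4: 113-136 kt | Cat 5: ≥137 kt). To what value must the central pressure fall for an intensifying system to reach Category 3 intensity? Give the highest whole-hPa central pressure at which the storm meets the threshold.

924 hPa

Category 3 begins at V = 96 kt.
Required ΔP = (96/6.21)^(1/0.615) = 15.459^1.626 ≈ 85.83 hPa.
P_c ≤ 1010 − 85.83 = 924.17, so the highest integer P_c is 924 hPa.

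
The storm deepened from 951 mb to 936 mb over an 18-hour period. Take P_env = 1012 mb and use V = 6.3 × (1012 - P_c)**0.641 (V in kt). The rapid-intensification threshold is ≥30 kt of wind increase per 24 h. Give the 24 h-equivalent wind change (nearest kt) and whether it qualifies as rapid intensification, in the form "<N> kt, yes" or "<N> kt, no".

V₁: ΔP = 61, V ≈ 6.3 × 61^0.641 ≈ 87.85 kt.
V₂: ΔP = 76, V ≈ 6.3 × 76^0.641 ≈ 101.14 kt.
ΔV over 18 h = 13.29 kt → 24 h equivalent = 13.29 × 24/18 ≈ 17.72 kt.
18 kt < 30 kt ⇒ not rapid intensification.

18 kt, no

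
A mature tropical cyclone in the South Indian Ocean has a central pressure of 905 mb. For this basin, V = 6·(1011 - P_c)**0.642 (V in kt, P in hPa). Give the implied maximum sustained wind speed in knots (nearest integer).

120 kt

ΔP = 1011 − 905 = 106 mb.
106^0.642 ≈ 19.964.
V ≈ 6 × 19.964 ≈ 119.8 kt.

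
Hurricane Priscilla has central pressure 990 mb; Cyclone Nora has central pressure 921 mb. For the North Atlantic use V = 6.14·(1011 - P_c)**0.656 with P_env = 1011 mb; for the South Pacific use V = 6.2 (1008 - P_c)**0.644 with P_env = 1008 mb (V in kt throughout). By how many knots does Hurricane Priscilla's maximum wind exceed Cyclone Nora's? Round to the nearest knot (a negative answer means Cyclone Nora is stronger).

Hurricane Priscilla: ΔP = 21; V ≈ 6.14 × 21^0.656 ≈ 45.24 kt.
Cyclone Nora: ΔP = 87; V ≈ 6.2 × 87^0.644 ≈ 110.01 kt.
Difference ≈ 45.24 − 110.01 = -64.77 → -65 kt.

-65 kt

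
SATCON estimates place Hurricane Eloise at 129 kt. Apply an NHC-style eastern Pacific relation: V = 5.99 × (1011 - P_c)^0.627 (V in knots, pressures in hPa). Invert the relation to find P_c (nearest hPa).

ΔP = (V / 5.99)^(1/0.627) = (129/5.99)^1.595.
129/5.99 = 21.536; 21.536^1.595 ≈ 133.74 hPa.
P_c = 1011 − 133.74 = 877.26 ≈ 877 hPa.

877 hPa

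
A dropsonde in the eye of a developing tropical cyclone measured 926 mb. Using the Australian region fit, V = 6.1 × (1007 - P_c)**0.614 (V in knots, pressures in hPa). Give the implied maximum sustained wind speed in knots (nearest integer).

ΔP = 1007 − 926 = 81 mb.
81^0.614 ≈ 14.853.
V ≈ 6.1 × 14.853 ≈ 90.6 kt.

91 kt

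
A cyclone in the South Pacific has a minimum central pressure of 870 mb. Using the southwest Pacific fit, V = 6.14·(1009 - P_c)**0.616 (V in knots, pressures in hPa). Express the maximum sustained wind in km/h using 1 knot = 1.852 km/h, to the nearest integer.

ΔP = 1009 − 870 = 139 mb.
V ≈ 6.14 × 139^0.616 = 6.14 × 20.898 ≈ 128.311 kt.
128.311 × 1.852 ≈ 237.63 km/h → 238 km/h.

238 km/h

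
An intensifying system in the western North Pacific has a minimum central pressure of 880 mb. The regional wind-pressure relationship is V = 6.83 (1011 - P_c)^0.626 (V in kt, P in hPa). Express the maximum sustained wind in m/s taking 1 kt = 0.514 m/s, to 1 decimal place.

74.3 m/s

ΔP = 1011 − 880 = 131 mb.
V ≈ 6.83 × 131^0.626 = 6.83 × 21.155 ≈ 144.488 kt.
144.488 × 0.514 ≈ 74.27 m/s → 74.3 m/s.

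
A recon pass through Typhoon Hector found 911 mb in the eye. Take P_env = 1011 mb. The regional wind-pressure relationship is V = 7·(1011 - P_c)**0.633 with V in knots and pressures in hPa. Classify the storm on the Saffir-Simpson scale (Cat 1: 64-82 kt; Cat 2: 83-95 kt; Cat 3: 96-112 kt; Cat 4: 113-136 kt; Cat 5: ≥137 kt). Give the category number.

4

ΔP = 1011 − 911 = 100 mb.
V ≈ 7 × 100^0.633 = 7 × 18.45 ≈ 129 kt.
129 kt falls in the Category 4 band.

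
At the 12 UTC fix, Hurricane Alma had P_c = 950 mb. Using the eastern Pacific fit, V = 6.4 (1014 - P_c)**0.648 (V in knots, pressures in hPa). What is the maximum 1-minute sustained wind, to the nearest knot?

95 kt

ΔP = 1014 − 950 = 64 mb.
64^0.648 ≈ 14.805.
V ≈ 6.4 × 14.805 ≈ 94.8 kt.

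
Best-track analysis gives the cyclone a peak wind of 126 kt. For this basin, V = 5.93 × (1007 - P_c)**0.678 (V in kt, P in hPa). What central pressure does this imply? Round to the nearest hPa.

916 hPa

ΔP = (V / 5.93)^(1/0.678) = (126/5.93)^1.475.
126/5.93 = 21.248; 21.248^1.475 ≈ 90.72 hPa.
P_c = 1007 − 90.72 = 916.28 ≈ 916 hPa.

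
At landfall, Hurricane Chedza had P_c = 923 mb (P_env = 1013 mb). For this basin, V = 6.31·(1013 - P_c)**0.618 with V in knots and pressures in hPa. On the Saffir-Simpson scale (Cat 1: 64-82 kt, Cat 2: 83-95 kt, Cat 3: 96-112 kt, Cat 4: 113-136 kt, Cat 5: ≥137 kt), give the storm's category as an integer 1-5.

3

ΔP = 1013 − 923 = 90 mb.
V ≈ 6.31 × 90^0.618 = 6.31 × 16.13 ≈ 102 kt.
102 kt falls in the Category 3 band.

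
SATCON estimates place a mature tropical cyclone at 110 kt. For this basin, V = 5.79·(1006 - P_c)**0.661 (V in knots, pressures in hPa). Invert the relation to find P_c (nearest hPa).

ΔP = (V / 5.79)^(1/0.661) = (110/5.79)^1.513.
110/5.79 = 18.998; 18.998^1.513 ≈ 86.00 hPa.
P_c = 1006 − 86.00 = 920.00 ≈ 920 hPa.

920 hPa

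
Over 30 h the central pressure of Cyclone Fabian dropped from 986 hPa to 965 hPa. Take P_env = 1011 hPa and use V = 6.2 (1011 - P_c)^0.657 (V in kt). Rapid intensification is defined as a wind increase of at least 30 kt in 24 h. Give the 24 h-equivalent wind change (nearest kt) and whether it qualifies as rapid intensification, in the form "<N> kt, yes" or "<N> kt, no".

20 kt, no

V₁: ΔP = 25, V ≈ 6.2 × 25^0.657 ≈ 51.39 kt.
V₂: ΔP = 46, V ≈ 6.2 × 46^0.657 ≈ 76.70 kt.
ΔV over 30 h = 25.31 kt → 24 h equivalent = 25.31 × 24/30 ≈ 20.25 kt.
20 kt < 30 kt ⇒ not rapid intensification.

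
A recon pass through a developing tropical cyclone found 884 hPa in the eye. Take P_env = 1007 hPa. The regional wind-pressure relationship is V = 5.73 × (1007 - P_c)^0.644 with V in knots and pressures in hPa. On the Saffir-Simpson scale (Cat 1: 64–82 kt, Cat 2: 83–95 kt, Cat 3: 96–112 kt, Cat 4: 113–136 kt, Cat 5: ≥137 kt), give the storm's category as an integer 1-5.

4

ΔP = 1007 − 884 = 123 hPa.
V ≈ 5.73 × 123^0.644 = 5.73 × 22.18 ≈ 127 kt.
127 kt falls in the Category 4 band.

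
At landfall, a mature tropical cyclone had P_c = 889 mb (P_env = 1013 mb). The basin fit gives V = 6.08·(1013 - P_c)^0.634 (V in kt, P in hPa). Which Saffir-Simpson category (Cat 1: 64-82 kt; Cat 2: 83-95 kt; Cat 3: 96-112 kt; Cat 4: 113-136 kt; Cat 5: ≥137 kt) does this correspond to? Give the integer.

ΔP = 1013 − 889 = 124 mb.
V ≈ 6.08 × 124^0.634 = 6.08 × 21.24 ≈ 129 kt.
129 kt falls in the Category 4 band.

4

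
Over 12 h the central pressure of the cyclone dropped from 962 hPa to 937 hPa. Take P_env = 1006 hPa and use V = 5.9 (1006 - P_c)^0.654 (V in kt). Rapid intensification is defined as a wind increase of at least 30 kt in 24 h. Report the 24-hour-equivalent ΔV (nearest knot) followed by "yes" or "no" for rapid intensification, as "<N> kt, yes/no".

V₁: ΔP = 44, V ≈ 5.9 × 44^0.654 ≈ 70.09 kt.
V₂: ΔP = 69, V ≈ 5.9 × 69^0.654 ≈ 94.07 kt.
ΔV over 12 h = 23.98 kt → 24 h equivalent = 23.98 × 24/12 ≈ 47.96 kt.
48 kt ≥ 30 kt ⇒ rapid intensification.

48 kt, yes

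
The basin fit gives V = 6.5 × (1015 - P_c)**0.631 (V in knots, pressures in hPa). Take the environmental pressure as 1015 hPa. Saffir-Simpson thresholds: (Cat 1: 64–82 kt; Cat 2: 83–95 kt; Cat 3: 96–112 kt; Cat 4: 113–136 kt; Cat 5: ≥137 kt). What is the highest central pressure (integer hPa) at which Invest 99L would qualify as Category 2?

Category 2 begins at V = 83 kt.
Required ΔP = (83/6.5)^(1/0.631) = 12.769^1.585 ≈ 56.63 hPa.
P_c ≤ 1015 − 56.63 = 958.37, so the highest integer P_c is 958 hPa.

958 hPa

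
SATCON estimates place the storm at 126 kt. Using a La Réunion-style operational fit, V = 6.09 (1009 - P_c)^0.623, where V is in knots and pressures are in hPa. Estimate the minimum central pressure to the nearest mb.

880 mb

ΔP = (V / 6.09)^(1/0.623) = (126/6.09)^1.605.
126/6.09 = 20.690; 20.690^1.605 ≈ 129.41 mb.
P_c = 1009 − 129.41 = 879.59 ≈ 880 mb.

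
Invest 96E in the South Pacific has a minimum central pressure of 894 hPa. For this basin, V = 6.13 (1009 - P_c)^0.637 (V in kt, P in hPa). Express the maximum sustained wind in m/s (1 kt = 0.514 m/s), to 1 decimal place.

ΔP = 1009 − 894 = 115 hPa.
V ≈ 6.13 × 115^0.637 = 6.13 × 20.543 ≈ 125.929 kt.
125.929 × 0.514 ≈ 64.73 m/s → 64.7 m/s.

64.7 m/s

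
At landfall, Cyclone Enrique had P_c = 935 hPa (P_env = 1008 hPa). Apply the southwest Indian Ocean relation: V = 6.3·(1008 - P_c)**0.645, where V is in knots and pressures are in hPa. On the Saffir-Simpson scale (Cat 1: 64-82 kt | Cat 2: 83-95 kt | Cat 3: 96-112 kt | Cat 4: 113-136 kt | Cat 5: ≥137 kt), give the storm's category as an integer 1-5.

3

ΔP = 1008 − 935 = 73 hPa.
V ≈ 6.3 × 73^0.645 = 6.3 × 15.92 ≈ 100 kt.
100 kt falls in the Category 3 band.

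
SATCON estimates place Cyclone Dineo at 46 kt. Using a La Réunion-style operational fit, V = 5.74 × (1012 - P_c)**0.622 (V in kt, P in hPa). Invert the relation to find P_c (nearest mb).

ΔP = (V / 5.74)^(1/0.622) = (46/5.74)^1.608.
46/5.74 = 8.014; 8.014^1.608 ≈ 28.39 mb.
P_c = 1012 − 28.39 = 983.61 ≈ 984 mb.

984 mb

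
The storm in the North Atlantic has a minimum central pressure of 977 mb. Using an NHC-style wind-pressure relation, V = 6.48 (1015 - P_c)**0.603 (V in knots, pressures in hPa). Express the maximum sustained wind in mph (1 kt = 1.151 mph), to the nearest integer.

67 mph

ΔP = 1015 − 977 = 38 mb.
V ≈ 6.48 × 38^0.603 = 6.48 × 8.966 ≈ 58.101 kt.
58.101 × 1.151 ≈ 66.87 mph → 67 mph.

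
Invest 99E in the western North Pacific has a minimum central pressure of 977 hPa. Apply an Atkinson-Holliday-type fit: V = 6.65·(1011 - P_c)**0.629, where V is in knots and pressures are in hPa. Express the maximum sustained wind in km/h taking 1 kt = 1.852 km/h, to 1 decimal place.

113.2 km/h

ΔP = 1011 − 977 = 34 hPa.
V ≈ 6.65 × 34^0.629 = 6.65 × 9.190 ≈ 61.111 kt.
61.111 × 1.852 ≈ 113.18 km/h → 113.2 km/h.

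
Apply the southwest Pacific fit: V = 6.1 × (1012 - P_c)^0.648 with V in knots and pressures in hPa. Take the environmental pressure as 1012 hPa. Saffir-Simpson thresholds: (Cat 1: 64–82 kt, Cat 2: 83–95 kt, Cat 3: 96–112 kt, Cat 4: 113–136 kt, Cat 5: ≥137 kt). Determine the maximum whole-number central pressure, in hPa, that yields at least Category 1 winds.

Category 1 begins at V = 64 kt.
Required ΔP = (64/6.1)^(1/0.648) = 10.492^1.543 ≈ 37.62 hPa.
P_c ≤ 1012 − 37.62 = 974.38, so the highest integer P_c is 974 hPa.

974 hPa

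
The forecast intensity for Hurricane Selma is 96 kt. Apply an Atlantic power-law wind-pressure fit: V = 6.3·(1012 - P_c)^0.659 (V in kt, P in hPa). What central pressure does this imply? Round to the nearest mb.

ΔP = (V / 6.3)^(1/0.659) = (96/6.3)^1.517.
96/6.3 = 15.238; 15.238^1.517 ≈ 62.38 mb.
P_c = 1012 − 62.38 = 949.62 ≈ 950 mb.

950 mb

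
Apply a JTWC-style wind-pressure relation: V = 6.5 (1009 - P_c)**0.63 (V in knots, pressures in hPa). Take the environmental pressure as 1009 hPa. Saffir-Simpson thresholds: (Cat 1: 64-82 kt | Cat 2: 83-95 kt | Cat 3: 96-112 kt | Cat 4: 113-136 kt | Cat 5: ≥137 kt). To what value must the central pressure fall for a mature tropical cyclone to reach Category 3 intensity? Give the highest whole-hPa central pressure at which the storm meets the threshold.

937 hPa

Category 3 begins at V = 96 kt.
Required ΔP = (96/6.5)^(1/0.63) = 14.769^1.587 ≈ 71.80 hPa.
P_c ≤ 1009 − 71.80 = 937.20, so the highest integer P_c is 937 hPa.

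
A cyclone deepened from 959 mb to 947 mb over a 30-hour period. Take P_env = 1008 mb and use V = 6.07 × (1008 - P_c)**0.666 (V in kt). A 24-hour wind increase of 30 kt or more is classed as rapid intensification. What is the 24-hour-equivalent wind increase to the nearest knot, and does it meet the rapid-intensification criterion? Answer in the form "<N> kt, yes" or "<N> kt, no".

10 kt, no

V₁: ΔP = 49, V ≈ 6.07 × 49^0.666 ≈ 81.07 kt.
V₂: ΔP = 61, V ≈ 6.07 × 61^0.666 ≈ 93.80 kt.
ΔV over 30 h = 12.73 kt → 24 h equivalent = 12.73 × 24/30 ≈ 10.18 kt.
10 kt < 30 kt ⇒ not rapid intensification.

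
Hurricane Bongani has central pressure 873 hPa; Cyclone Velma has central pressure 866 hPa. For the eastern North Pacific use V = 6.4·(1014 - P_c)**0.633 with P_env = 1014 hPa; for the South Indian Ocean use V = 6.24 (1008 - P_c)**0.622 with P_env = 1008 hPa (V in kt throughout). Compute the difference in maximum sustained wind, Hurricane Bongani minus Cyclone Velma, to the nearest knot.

Hurricane Bongani: ΔP = 141; V ≈ 6.4 × 141^0.633 ≈ 146.77 kt.
Cyclone Velma: ΔP = 142; V ≈ 6.24 × 142^0.622 ≈ 136.12 kt.
Difference ≈ 146.77 − 136.12 = 10.65 → 11 kt.

11 kt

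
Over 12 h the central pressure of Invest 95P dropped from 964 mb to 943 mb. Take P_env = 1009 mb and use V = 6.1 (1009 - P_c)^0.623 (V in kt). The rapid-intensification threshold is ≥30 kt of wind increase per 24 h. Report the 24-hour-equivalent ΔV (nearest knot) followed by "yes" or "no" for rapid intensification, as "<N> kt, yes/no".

V₁: ΔP = 45, V ≈ 6.1 × 45^0.623 ≈ 65.36 kt.
V₂: ΔP = 66, V ≈ 6.1 × 66^0.623 ≈ 82.97 kt.
ΔV over 12 h = 17.61 kt → 24 h equivalent = 17.61 × 24/12 ≈ 35.22 kt.
35 kt ≥ 30 kt ⇒ rapid intensification.

35 kt, yes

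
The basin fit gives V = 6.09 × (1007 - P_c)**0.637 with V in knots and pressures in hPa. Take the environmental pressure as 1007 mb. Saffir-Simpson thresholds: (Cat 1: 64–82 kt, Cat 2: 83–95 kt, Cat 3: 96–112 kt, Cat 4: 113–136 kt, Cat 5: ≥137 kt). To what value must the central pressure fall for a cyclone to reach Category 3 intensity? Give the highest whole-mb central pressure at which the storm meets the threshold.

Category 3 begins at V = 96 kt.
Required ΔP = (96/6.09)^(1/0.637) = 15.764^1.570 ≈ 75.88 mb.
P_c ≤ 1007 − 75.88 = 931.12, so the highest integer P_c is 931 mb.

931 mb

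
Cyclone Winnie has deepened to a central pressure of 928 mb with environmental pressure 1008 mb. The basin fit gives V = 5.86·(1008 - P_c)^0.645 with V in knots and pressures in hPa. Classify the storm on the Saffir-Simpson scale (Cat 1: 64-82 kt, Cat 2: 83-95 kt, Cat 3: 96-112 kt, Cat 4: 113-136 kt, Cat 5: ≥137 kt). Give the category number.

3

ΔP = 1008 − 928 = 80 mb.
V ≈ 5.86 × 80^0.645 = 5.86 × 16.88 ≈ 99 kt.
99 kt falls in the Category 3 band.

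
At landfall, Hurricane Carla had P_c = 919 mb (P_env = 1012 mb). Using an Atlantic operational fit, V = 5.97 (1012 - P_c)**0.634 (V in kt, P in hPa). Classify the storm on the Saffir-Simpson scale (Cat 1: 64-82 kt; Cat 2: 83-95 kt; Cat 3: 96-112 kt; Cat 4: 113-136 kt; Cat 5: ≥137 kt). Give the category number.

ΔP = 1012 − 919 = 93 mb.
V ≈ 5.97 × 93^0.634 = 5.97 × 17.70 ≈ 106 kt.
106 kt falls in the Category 3 band.

3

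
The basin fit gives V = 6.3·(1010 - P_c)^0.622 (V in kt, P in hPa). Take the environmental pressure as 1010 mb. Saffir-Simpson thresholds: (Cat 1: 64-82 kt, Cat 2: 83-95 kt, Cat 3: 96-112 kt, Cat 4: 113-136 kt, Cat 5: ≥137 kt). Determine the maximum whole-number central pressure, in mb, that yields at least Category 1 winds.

Category 1 begins at V = 64 kt.
Required ΔP = (64/6.3)^(1/0.622) = 10.159^1.608 ≈ 41.56 mb.
P_c ≤ 1010 − 41.56 = 968.44, so the highest integer P_c is 968 mb.

968 mb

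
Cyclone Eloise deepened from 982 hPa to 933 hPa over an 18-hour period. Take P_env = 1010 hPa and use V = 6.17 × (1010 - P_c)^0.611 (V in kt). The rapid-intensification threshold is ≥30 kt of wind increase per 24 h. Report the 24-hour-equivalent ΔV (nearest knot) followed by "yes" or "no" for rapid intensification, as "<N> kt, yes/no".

54 kt, yes

V₁: ΔP = 28, V ≈ 6.17 × 28^0.611 ≈ 47.26 kt.
V₂: ΔP = 77, V ≈ 6.17 × 77^0.611 ≈ 87.69 kt.
ΔV over 18 h = 40.43 kt → 24 h equivalent = 40.43 × 24/18 ≈ 53.91 kt.
54 kt ≥ 30 kt ⇒ rapid intensification.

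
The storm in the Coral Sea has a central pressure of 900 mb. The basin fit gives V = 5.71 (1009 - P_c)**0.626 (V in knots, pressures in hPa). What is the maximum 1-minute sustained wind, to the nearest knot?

108 kt

ΔP = 1009 − 900 = 109 mb.
109^0.626 ≈ 18.855.
V ≈ 5.71 × 18.855 ≈ 107.7 kt.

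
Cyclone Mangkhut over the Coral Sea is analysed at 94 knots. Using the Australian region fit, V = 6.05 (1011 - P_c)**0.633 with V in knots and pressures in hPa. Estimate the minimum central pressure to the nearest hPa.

ΔP = (V / 6.05)^(1/0.633) = (94/6.05)^1.580.
94/6.05 = 15.537; 15.537^1.580 ≈ 76.23 hPa.
P_c = 1011 − 76.23 = 934.77 ≈ 935 hPa.

935 hPa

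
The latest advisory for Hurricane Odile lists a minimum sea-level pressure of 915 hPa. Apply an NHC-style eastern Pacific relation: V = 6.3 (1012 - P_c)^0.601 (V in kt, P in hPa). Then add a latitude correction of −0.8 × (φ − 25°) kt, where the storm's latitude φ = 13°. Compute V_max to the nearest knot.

108 kt

ΔP = 1012 − 915 = 97 hPa.
97^0.601 ≈ 15.633.
V ≈ 6.3 × 15.633 ≈ 98.5 kt.
Latitude correction: −0.8 × (13 − 25) = 9.6 kt.
Corrected V ≈ 108.1 kt → 108 kt.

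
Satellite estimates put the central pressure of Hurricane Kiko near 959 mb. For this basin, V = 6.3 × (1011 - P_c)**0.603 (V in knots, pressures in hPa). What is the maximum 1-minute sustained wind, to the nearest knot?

ΔP = 1011 − 959 = 52 mb.
52^0.603 ≈ 10.833.
V ≈ 6.3 × 10.833 ≈ 68.2 kt.

68 kt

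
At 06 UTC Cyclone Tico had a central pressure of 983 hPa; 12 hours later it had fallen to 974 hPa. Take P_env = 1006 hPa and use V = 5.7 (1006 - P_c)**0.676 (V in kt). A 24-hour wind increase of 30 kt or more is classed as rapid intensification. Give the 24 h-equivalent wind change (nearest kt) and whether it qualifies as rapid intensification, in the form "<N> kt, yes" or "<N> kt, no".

V₁: ΔP = 23, V ≈ 5.7 × 23^0.676 ≈ 47.47 kt.
V₂: ΔP = 32, V ≈ 5.7 × 32^0.676 ≈ 59.34 kt.
ΔV over 12 h = 11.87 kt → 24 h equivalent = 11.87 × 24/12 ≈ 23.74 kt.
24 kt < 30 kt ⇒ not rapid intensification.

24 kt, no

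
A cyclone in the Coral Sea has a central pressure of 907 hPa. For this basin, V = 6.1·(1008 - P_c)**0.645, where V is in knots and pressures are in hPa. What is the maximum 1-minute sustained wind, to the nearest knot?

ΔP = 1008 − 907 = 101 hPa.
101^0.645 ≈ 19.624.
V ≈ 6.1 × 19.624 ≈ 119.7 kt.

120 kt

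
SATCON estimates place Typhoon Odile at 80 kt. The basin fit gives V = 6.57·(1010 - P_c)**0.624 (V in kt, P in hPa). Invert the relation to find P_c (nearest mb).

955 mb

ΔP = (V / 6.57)^(1/0.624) = (80/6.57)^1.603.
80/6.57 = 12.177; 12.177^1.603 ≈ 54.91 mb.
P_c = 1010 − 54.91 = 955.09 ≈ 955 mb.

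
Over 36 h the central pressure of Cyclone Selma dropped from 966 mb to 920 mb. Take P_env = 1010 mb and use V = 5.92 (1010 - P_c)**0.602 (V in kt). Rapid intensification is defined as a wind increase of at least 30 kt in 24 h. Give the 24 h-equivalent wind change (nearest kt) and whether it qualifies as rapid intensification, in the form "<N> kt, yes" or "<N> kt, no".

21 kt, no

V₁: ΔP = 44, V ≈ 5.92 × 44^0.602 ≈ 57.77 kt.
V₂: ΔP = 90, V ≈ 5.92 × 90^0.602 ≈ 88.87 kt.
ΔV over 36 h = 31.10 kt → 24 h equivalent = 31.10 × 24/36 ≈ 20.73 kt.
21 kt < 30 kt ⇒ not rapid intensification.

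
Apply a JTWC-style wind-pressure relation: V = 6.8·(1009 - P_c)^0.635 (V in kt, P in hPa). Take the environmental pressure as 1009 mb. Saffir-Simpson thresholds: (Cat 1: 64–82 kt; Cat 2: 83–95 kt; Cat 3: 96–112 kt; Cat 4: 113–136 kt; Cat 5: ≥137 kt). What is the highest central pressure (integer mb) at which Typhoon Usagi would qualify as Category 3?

944 mb

Category 3 begins at V = 96 kt.
Required ΔP = (96/6.8)^(1/0.635) = 14.118^1.575 ≈ 64.66 mb.
P_c ≤ 1009 − 64.66 = 944.34, so the highest integer P_c is 944 mb.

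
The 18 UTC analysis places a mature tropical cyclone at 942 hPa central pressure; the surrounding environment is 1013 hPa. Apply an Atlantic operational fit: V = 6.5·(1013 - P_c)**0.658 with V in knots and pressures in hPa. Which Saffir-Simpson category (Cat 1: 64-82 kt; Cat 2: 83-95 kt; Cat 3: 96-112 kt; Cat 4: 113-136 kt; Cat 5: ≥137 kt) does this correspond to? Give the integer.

3

ΔP = 1013 − 942 = 71 hPa.
V ≈ 6.5 × 71^0.658 = 6.5 × 16.52 ≈ 107 kt.
107 kt falls in the Category 3 band.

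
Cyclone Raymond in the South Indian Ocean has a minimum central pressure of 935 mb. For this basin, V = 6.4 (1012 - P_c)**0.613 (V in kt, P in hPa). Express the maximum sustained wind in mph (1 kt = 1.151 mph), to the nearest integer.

ΔP = 1012 − 935 = 77 mb.
V ≈ 6.4 × 77^0.613 = 6.4 × 14.336 ≈ 91.748 kt.
91.748 × 1.151 ≈ 105.60 mph → 106 mph.

106 mph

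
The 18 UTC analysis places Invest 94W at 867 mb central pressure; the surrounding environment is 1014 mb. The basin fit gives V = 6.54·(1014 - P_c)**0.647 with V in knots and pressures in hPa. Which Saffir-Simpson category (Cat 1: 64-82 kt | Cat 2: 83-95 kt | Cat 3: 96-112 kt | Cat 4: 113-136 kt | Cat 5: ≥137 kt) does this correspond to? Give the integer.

ΔP = 1014 − 867 = 147 mb.
V ≈ 6.54 × 147^0.647 = 6.54 × 25.25 ≈ 165 kt.
165 kt falls in the Category 5 band.

5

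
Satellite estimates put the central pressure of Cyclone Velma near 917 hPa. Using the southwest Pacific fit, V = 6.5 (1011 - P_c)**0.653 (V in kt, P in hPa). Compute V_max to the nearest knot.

126 kt

ΔP = 1011 − 917 = 94 hPa.
94^0.653 ≈ 19.429.
V ≈ 6.5 × 19.429 ≈ 126.3 kt.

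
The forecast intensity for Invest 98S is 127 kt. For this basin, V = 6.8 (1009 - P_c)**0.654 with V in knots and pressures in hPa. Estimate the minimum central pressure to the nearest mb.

921 mb

ΔP = (V / 6.8)^(1/0.654) = (127/6.8)^1.529.
127/6.8 = 18.676; 18.676^1.529 ≈ 87.88 mb.
P_c = 1009 − 87.88 = 921.12 ≈ 921 mb.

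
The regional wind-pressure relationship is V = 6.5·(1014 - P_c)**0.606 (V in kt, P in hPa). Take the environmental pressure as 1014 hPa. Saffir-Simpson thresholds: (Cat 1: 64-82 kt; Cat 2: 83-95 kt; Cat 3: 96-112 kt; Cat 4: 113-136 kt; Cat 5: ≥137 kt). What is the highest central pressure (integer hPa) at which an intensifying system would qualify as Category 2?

947 hPa

Category 2 begins at V = 83 kt.
Required ΔP = (83/6.5)^(1/0.606) = 12.769^1.650 ≈ 66.89 hPa.
P_c ≤ 1014 − 66.89 = 947.11, so the highest integer P_c is 947 hPa.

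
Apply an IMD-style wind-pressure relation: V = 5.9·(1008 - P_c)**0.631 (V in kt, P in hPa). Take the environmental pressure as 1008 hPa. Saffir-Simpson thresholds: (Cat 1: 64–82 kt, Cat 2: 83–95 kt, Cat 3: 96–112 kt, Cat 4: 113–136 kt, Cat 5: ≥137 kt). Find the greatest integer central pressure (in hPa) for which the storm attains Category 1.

Category 1 begins at V = 64 kt.
Required ΔP = (64/5.9)^(1/0.631) = 10.847^1.585 ≈ 43.73 hPa.
P_c ≤ 1008 − 43.73 = 964.27, so the highest integer P_c is 964 hPa.

964 hPa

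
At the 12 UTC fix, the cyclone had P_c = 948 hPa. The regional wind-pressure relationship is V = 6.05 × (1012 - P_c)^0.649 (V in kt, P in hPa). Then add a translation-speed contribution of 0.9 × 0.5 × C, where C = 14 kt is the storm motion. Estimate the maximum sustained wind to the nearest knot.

ΔP = 1012 − 948 = 64 hPa.
64^0.649 ≈ 14.867.
V ≈ 6.05 × 14.867 ≈ 89.9 kt.
Translation term: 0.9 × 0.5 × 14 = 6.3 kt.
Corrected V ≈ 96.2 kt → 96 kt.

96 kt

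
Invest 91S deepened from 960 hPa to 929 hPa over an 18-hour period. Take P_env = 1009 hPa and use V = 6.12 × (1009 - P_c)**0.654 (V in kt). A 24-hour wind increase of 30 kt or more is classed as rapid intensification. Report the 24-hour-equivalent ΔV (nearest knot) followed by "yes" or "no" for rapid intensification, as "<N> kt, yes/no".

V₁: ΔP = 49, V ≈ 6.12 × 49^0.654 ≈ 78.01 kt.
V₂: ΔP = 80, V ≈ 6.12 × 80^0.654 ≈ 107.49 kt.
ΔV over 18 h = 29.48 kt → 24 h equivalent = 29.48 × 24/18 ≈ 39.31 kt.
39 kt ≥ 30 kt ⇒ rapid intensification.

39 kt, yes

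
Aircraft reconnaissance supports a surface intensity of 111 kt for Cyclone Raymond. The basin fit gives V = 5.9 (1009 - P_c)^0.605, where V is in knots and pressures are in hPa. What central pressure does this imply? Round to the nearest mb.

881 mb

ΔP = (V / 5.9)^(1/0.605) = (111/5.9)^1.653.
111/5.9 = 18.814; 18.814^1.653 ≈ 127.81 mb.
P_c = 1009 − 127.81 = 881.19 ≈ 881 mb.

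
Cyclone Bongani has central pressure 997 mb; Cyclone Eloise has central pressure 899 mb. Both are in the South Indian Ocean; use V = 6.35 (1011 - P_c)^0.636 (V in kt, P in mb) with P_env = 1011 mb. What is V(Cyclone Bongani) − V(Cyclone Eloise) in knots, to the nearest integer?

-94 kt

Cyclone Bongani: ΔP = 14; V ≈ 6.35 × 14^0.636 ≈ 34.02 kt.
Cyclone Eloise: ΔP = 112; V ≈ 6.35 × 112^0.636 ≈ 127.67 kt.
Difference ≈ 34.02 − 127.67 = -93.65 → -94 kt.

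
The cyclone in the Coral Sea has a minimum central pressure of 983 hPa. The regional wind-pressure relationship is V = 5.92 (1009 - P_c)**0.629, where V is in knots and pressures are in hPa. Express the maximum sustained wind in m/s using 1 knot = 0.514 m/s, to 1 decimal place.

23.6 m/s

ΔP = 1009 − 983 = 26 hPa.
V ≈ 5.92 × 26^0.629 = 5.92 × 7.763 ≈ 45.956 kt.
45.956 × 0.514 ≈ 23.62 m/s → 23.6 m/s.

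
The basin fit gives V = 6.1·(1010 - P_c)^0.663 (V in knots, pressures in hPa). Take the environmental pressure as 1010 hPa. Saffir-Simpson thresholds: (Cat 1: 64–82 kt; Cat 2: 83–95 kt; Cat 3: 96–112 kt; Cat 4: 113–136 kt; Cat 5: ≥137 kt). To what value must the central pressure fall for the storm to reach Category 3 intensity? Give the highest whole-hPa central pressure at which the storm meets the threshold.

Category 3 begins at V = 96 kt.
Required ΔP = (96/6.1)^(1/0.663) = 15.738^1.508 ≈ 63.88 hPa.
P_c ≤ 1010 − 63.88 = 946.12, so the highest integer P_c is 946 hPa.

946 hPa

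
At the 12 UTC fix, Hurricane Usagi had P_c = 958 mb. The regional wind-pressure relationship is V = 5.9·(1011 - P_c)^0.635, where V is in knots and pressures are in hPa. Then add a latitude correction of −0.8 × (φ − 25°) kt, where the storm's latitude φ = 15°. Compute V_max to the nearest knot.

ΔP = 1011 − 958 = 53 mb.
53^0.635 ≈ 12.443.
V ≈ 5.9 × 12.443 ≈ 73.4 kt.
Latitude correction: −0.8 × (15 − 25) = 8 kt.
Corrected V ≈ 81.4 kt → 81 kt.

81 kt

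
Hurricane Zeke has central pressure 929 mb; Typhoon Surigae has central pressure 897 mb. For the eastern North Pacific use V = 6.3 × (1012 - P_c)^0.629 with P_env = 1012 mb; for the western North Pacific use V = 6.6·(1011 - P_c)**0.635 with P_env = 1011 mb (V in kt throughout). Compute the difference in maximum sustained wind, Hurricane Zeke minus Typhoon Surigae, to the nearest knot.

Hurricane Zeke: ΔP = 83; V ≈ 6.3 × 83^0.629 ≈ 101.49 kt.
Typhoon Surigae: ΔP = 114; V ≈ 6.6 × 114^0.635 ≈ 133.56 kt.
Difference ≈ 101.49 − 133.56 = -32.07 → -32 kt.

-32 kt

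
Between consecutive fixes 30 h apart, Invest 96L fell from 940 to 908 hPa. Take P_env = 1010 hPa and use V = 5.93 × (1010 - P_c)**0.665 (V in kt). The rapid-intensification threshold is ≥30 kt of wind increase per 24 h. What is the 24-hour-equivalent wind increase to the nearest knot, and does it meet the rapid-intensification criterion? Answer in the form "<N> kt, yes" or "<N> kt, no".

23 kt, no

V₁: ΔP = 70, V ≈ 5.93 × 70^0.665 ≈ 100.01 kt.
V₂: ΔP = 102, V ≈ 5.93 × 102^0.665 ≈ 128.46 kt.
ΔV over 30 h = 28.45 kt → 24 h equivalent = 28.45 × 24/30 ≈ 22.76 kt.
23 kt < 30 kt ⇒ not rapid intensification.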